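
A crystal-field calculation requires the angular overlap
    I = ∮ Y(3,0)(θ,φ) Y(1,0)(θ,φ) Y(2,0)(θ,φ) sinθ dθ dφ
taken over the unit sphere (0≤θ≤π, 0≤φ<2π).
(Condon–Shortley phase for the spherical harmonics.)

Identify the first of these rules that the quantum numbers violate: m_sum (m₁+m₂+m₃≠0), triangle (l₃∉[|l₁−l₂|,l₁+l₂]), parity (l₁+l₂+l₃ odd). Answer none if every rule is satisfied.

none

m₁+m₂+m₃ = 0 + 0 + 0 = 0  ✓
triangle: |3−1|=2 ≤ l₃=2 ≤ 3+1=4  ✓
parity: l₁+l₂+l₃ = 6 is even  ✓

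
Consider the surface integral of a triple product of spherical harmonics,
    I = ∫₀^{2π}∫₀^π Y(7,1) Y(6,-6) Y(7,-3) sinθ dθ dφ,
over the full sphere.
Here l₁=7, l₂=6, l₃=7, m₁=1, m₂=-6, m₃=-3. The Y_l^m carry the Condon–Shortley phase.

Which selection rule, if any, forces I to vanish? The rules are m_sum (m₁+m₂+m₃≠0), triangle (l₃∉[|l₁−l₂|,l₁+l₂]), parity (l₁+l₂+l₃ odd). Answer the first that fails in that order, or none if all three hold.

m_sum

m₁+m₂+m₃ = 1 − 6 − 3 = -8  ✗
triangle: |7−6|=1 ≤ l₃=7 ≤ 7+6=13
parity: l₁+l₂+l₃ = 20 is even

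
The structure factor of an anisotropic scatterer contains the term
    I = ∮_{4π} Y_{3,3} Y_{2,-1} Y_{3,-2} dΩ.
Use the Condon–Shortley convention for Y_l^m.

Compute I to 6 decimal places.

-0.210261

m-sum 0 ✓  L=8 even ✓  1≤3≤5 ✓
Π(2lᵢ+1) = 7×5×7 = 245
triangle coeff Δ(3,2,3) = 1/3780
Σ_t [0,2]: t=0:+1/24 t=1:−1/4 t=2:+1/24 = -1/6
(3j)²=4/105 [(3 2 3; 0 0 0)], sign=+1
Σ_t [0,0]: t=0:+1/48 = 1/48
(3j)²=5/84 [(3 2 3; 3 -1 -2)], sign=-1
⇒ 4πI² = 5/9
I = (-1)√(5/9/(4π)) = -0.21026104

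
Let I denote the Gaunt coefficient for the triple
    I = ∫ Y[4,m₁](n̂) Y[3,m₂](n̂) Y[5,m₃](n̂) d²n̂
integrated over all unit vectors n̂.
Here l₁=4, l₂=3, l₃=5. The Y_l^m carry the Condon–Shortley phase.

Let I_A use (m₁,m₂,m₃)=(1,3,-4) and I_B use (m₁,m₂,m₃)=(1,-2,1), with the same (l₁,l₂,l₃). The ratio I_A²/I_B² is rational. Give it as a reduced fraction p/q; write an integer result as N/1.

1134/625

l's match ⇒ only the (l;m) 3-j factors differ between A and B.
A: triangle coeff Δ(4,3,5) = 1/180180; Σ_t [2,2]: t=2:+1/5760 = 1/5760; (3j)²=9/286 [(4 3 5; 1 3 -4)], sign=-1
B: triangle coeff Δ(4,3,5) = 1/180180; Σ_t [0,1]: t=0:+1/432 t=1:−1/1152 = 5/3456; (3j)²=625/36036 [(4 3 5; 1 -2 1)], sign=+1
I_A²/I_B² = (9/286)/(625/36036) = 1134/625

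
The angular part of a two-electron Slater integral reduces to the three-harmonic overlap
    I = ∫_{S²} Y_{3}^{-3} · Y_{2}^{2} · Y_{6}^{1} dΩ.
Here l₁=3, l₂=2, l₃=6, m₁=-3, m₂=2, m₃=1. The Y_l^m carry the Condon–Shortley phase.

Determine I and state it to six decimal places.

|3−2|≤6≤3+2 violated ⇒ I = 0

0.000000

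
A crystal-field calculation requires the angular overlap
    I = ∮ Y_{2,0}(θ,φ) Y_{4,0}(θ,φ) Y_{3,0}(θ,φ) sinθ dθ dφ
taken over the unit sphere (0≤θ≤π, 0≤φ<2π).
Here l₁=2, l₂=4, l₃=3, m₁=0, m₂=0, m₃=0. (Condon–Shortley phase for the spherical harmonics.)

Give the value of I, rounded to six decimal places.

Σlᵢ=9 odd — θ-integrand is odd under cosθ→−cosθ; I=0

0.000000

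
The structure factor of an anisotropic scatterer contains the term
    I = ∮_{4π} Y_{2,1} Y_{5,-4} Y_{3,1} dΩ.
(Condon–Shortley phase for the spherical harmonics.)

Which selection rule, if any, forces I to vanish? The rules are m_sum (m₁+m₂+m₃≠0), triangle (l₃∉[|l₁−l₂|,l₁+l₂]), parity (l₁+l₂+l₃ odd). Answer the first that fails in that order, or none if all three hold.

Σmᵢ = -2  ✗
l₃∈[|l₁−l₂|,l₁+l₂]=[3,7], have l₃=3
Σlᵢ = 10 ⇒ even

m_sum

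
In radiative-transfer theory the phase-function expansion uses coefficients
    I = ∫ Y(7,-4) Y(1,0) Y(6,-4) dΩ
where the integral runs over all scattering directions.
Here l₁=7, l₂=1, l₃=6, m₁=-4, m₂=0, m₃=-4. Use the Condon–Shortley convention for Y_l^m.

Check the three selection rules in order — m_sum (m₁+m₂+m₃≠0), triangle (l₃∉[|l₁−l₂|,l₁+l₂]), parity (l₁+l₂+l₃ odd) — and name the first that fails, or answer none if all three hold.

m_sum

m₁+m₂+m₃ = -4 + 0 − 4 = -8  ✗
triangle: |7−1|=6 ≤ l₃=6 ≤ 7+1=8
parity: l₁+l₂+l₃ = 14 is even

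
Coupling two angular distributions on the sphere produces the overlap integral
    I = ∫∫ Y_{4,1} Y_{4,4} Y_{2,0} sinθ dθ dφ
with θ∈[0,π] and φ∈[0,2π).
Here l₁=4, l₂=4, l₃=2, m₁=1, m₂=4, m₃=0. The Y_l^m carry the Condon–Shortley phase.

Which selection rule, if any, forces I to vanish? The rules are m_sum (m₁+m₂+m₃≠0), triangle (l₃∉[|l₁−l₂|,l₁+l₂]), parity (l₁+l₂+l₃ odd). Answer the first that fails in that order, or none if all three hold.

m_sum

azimuthal sum: 1 + 4 + 0 = 5  ✗
0 ≤ 2 ≤ 8 (triangle on l)
L = 4 + 4 + 2 = 10 (even)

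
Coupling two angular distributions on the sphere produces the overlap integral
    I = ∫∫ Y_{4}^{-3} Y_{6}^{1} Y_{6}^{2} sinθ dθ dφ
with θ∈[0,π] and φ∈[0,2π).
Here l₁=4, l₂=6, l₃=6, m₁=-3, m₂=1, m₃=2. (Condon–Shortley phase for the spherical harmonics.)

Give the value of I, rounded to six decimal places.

Checks pass: Σm=0; 16 even; l₃=6∈[2,10].
(2·4+1)(2·6+1)(2·6+1) = 1521
Δ: 4! 4! 8! / 17! → 1/15315300
sum: t=0:+1/829440 t=1:−1/25920 t=2:+1/9216 t=3:−1/25920 t=4:+1/829440 = 7/207360
3j²(4 6 6; 0 0 0) = Δ·Π!·Σ² = 28/2431  (sign +1)
sum: t=3:−1/82944 t=4:+1/103680 = -1/414720
3j²(4 6 6; -3 1 2) = Δ·Π!·Σ² = 49/43758  (sign -1)
combine: 4πI² = 1521·28/2431·49/43758 = 686/34969
take √, sign -1: I = -0.03951077

-0.039511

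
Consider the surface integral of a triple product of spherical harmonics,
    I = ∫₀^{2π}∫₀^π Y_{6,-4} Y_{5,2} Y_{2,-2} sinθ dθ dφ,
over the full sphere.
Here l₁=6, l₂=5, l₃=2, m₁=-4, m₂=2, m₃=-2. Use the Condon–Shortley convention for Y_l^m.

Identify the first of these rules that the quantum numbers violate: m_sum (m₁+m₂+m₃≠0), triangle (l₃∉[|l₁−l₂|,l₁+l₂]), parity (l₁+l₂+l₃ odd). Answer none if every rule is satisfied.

m₁+m₂+m₃ = -4 + 2 − 2 = -4  ✗
triangle: |6−5|=1 ≤ l₃=2 ≤ 6+5=11
parity: l₁+l₂+l₃ = 13 is odd

m_sum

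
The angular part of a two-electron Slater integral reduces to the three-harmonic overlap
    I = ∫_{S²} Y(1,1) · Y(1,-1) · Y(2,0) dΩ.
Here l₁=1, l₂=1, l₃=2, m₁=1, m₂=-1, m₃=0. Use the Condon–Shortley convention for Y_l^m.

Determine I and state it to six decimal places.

0.126157

Rules hold: Σm=0, L=4 even, 0≤2≤2.
N = 3·3·5 = 45
Δ = 0!·2!·2!/5! = 1/30
Racah Σ t=0..0: t=0:+1/1 = 1/1
⇒ 3j(1 1 2; 0 0 0)² = 2/15, sgn +1
Racah Σ t=0..0: t=0:+1/4 = 1/4
⇒ 3j(1 1 2; 1 -1 0)² = 1/30, sgn +1
4πI² = N·(3j₀)²·(3jₘ)² = 1/5
I = +1·√(0.2/4π) = 0.12615663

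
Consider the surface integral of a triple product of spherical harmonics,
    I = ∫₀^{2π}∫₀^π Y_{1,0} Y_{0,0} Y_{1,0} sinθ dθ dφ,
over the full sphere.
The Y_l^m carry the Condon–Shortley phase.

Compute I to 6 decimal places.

0.282095

m-sum 0 ✓  L=2 even ✓  1≤1≤1 ✓
Π(2lᵢ+1) = 3×1×3 = 9
triangle coeff Δ(1,0,1) = 1/3
Σ_t [0,0]: t=0:+1/1 = 1/1
(3j)²=1/3 [(1 0 1; 0 0 0)], sign=-1
(m-triple is (0,0,0) — same symbol as above.)
⇒ 4πI² = 1/1
I = (+1)√(1/1/(4π)) = 0.28209479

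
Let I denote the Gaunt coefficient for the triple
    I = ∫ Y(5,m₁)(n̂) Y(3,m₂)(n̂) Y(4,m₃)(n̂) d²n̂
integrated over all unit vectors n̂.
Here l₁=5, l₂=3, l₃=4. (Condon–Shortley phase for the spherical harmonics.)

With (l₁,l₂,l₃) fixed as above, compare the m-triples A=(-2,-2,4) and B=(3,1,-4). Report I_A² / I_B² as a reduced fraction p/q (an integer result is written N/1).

5/12

Same 5,3,4: normalisation and zero-m 3j drop out of the ratio.
A: Δ: 4! 6! 2! / 13! → 1/180180; sum: t=1:−1/8640 = -1/8640; 3j²(5 3 4; -2 -2 4) = Δ·Π!·Σ² = 14/1287  (sign -1)
B: Δ: 4! 6! 2! / 13! → 1/180180; sum: t=2:+1/5760 = 1/5760; 3j²(5 3 4; 3 1 -4) = Δ·Π!·Σ² = 56/2145  (sign +1)
I_A²/I_B² = (14/1287)/(56/2145) = 5/12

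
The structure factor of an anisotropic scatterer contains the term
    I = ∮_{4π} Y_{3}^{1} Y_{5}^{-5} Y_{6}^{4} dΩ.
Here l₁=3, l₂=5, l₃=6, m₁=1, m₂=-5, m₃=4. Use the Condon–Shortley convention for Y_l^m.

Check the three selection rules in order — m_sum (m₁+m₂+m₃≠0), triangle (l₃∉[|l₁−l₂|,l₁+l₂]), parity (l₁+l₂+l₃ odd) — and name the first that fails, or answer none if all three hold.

none

m₁+m₂+m₃ = 1 − 5 + 4 = 0  ✓
triangle: |3−5|=2 ≤ l₃=6 ≤ 3+5=8  ✓
parity: l₁+l₂+l₃ = 14 is even  ✓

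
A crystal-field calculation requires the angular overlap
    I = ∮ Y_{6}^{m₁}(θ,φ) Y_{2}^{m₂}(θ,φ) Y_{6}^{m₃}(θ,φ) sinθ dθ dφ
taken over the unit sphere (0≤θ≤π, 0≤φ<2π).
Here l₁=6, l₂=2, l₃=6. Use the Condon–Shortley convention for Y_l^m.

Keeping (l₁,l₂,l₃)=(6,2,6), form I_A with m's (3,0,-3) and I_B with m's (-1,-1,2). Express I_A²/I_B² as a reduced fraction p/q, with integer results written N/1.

5/12

Shared (l₁,l₂,l₃)=(6,2,6): N and (l;000)² cancel in I_A²/I_B².
A: Δ = 2!·10!·2!/15! = 1/90090; Racah Σ t=0..2: t=0:+1/120960 t=1:−1/80640 t=2:+1/1451520 = -1/290304; ⇒ 3j(6 2 6; 3 0 -3)² = 5/2002, sgn +1
B: Δ = 2!·10!·2!/15! = 1/90090; Racah Σ t=0..1: t=0:+1/60480 t=1:−1/34560 = -1/80640; ⇒ 3j(6 2 6; -1 -1 2)² = 6/1001, sgn -1
I_A²/I_B² = (5/2002)/(6/1001) = 5/12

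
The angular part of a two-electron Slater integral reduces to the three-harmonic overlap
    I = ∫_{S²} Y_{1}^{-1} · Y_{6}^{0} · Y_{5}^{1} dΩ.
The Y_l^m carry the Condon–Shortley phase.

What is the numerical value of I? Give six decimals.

Rules hold: Σm=0, L=12 even, 5≤5≤7.
N = 3·13·11 = 429
Δ = 2!·0!·10!/13! = 1/858
Racah Σ t=1..1: t=1:−1/14400 = -1/14400
⇒ 3j(1 6 5; 0 0 0)² = 6/143, sgn +1
Racah Σ t=2..2: t=2:+1/34560 = 1/34560
⇒ 3j(1 6 5; -1 0 1)² = 5/286, sgn +1
4πI² = N·(3j₀)²·(3jₘ)² = 45/143
I = +1·√(0.314685/4π) = 0.15824621

0.158246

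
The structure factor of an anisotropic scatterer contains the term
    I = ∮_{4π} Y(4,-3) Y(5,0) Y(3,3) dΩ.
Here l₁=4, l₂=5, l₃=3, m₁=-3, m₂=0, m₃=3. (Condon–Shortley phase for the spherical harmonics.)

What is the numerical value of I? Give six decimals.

Checks pass: Σm=0; 12 even; l₃=3∈[1,9].
(2·4+1)(2·5+1)(2·3+1) = 693
Δ: 6! 2! 4! / 13! → 1/180180
sum: t=2:+1/576 t=3:−1/144 t=4:+1/576 = -1/288
3j²(4 5 3; 0 0 0) = Δ·Π!·Σ² = 20/1001  (sign +1)
sum: t=5:−1/5760 = -1/5760
3j²(4 5 3; -3 0 3) = Δ·Π!·Σ² = 5/572  (sign -1)
combine: 4πI² = 693·20/1001·5/572 = 225/1859
take √, sign -1: I = -0.09814013

-0.098140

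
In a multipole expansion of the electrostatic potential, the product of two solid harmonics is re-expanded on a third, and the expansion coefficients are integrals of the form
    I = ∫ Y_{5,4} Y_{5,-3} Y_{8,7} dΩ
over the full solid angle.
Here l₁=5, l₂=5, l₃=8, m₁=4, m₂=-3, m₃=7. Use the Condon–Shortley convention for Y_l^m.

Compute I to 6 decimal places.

0.000000

4 − 3 + 7 = 8 ≠ 0: azimuthal integral kills it; I = 0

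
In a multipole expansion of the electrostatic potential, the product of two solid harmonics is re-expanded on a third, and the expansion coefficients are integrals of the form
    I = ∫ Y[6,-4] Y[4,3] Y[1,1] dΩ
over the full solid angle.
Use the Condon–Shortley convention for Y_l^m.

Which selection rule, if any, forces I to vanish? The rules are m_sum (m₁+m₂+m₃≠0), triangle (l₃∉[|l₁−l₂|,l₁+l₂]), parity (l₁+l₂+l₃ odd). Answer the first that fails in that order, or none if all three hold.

azimuthal sum: -4 + 3 + 1 = 0  ✓
2 ≤ 1 ≤ 10 (triangle on l)  ✗
L = 6 + 4 + 1 = 11 (odd)

triangle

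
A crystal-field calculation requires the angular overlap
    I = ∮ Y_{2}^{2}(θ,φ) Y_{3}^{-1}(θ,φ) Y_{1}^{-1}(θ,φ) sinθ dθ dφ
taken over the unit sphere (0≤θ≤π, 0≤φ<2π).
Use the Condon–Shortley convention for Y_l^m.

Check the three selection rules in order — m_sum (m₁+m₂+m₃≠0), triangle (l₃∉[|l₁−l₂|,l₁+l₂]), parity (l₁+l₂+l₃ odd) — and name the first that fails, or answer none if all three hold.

azimuthal sum: 2 − 1 − 1 = 0  ✓
1 ≤ 1 ≤ 5 (triangle on l)  ✓
L = 2 + 3 + 1 = 6 (even)  ✓

none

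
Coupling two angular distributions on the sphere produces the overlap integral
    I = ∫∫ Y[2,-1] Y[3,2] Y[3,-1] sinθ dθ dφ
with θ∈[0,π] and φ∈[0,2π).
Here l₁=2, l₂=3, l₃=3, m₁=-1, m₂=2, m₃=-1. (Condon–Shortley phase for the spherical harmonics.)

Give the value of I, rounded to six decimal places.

0.162868

Checks pass: Σm=0; 8 even; l₃=3∈[1,5].
(2·2+1)(2·3+1)(2·3+1) = 245
Δ: 2! 2! 4! / 9! → 1/3780
sum: t=0:+1/24 t=1:−1/4 t=2:+1/24 = -1/6
3j²(2 3 3; 0 0 0) = Δ·Π!·Σ² = 4/105  (sign +1)
sum: t=1:−1/48 t=2:+1/12 = 1/16
3j²(2 3 3; -1 2 -1) = Δ·Π!·Σ² = 1/28  (sign +1)
combine: 4πI² = 245·4/105·1/28 = 1/3
take √, sign +1: I = 0.16286750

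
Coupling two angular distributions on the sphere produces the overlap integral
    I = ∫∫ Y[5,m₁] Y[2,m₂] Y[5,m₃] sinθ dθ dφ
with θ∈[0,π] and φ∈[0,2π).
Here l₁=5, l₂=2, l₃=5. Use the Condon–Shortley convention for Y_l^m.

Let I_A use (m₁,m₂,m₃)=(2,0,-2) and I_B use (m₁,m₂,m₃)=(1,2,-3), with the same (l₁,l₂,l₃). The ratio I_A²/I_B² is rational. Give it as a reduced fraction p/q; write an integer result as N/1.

9/28

Same 5,2,5: normalisation and zero-m 3j drop out of the ratio.
A: Δ: 2! 8! 2! / 13! → 1/38610; sum: t=0:+1/2880 t=1:−1/1440 t=2:+1/20160 = -1/3360; 3j²(5 2 5; 2 0 -2) = Δ·Π!·Σ² = 6/715  (sign +1)
B: Δ: 2! 8! 2! / 13! → 1/38610; sum: t=2:+1/5760 = 1/5760; 3j²(5 2 5; 1 2 -3) = Δ·Π!·Σ² = 56/2145  (sign +1)
I_A²/I_B² = (6/715)/(56/2145) = 9/28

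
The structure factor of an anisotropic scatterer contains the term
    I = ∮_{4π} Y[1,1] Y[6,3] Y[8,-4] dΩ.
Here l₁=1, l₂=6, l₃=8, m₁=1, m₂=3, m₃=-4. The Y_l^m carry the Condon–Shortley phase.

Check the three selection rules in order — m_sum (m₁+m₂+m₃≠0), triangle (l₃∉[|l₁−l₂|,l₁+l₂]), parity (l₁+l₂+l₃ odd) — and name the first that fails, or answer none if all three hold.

m₁+m₂+m₃ = 1 + 3 − 4 = 0  ✓
triangle: |1−6|=5 ≤ l₃=8 ≤ 1+6=7  ✗
parity: l₁+l₂+l₃ = 15 is odd

triangle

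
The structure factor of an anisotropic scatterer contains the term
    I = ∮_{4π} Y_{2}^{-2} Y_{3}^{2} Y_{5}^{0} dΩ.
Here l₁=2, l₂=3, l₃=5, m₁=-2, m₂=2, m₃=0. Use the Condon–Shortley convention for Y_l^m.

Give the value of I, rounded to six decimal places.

0.053579

Rules hold: Σm=0, L=10 even, 1≤5≤5.
N = 5·7·11 = 385
Δ = 0!·4!·6!/11! = 1/2310
Racah Σ t=0..0: t=0:+1/144 = 1/144
⇒ 3j(2 3 5; 0 0 0)² = 10/231, sgn -1
Racah Σ t=0..0: t=0:+1/2880 = 1/2880
⇒ 3j(2 3 5; -2 2 0)² = 1/462, sgn -1
4πI² = N·(3j₀)²·(3jₘ)² = 25/693
I = +1·√(0.036075/4π) = 0.05357948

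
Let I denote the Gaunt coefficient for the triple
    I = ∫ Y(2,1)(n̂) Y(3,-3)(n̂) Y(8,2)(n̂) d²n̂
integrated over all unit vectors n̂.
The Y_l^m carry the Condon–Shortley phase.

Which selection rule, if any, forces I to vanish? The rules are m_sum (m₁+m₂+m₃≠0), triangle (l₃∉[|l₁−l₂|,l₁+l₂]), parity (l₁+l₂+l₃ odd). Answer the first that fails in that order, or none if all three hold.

triangle

Σmᵢ = 0  ✓
l₃∈[|l₁−l₂|,l₁+l₂]=[1,5], have l₃=8  ✗
Σlᵢ = 13 ⇒ odd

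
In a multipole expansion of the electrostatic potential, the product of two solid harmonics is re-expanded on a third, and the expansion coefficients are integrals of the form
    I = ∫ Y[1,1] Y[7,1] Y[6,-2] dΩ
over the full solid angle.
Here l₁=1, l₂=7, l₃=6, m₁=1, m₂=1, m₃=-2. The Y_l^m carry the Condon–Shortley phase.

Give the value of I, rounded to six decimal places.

Checks pass: Σm=0; 14 even; l₃=6∈[6,8].
(2·1+1)(2·7+1)(2·6+1) = 585
Δ: 2! 0! 12! / 15! → 1/1365
sum: t=1:−1/518400 = -1/518400
3j²(1 7 6; 0 0 0) = Δ·Π!·Σ² = 7/195  (sign -1)
sum: t=0:+1/1935360 = 1/1935360
3j²(1 7 6; 1 1 -2) = Δ·Π!·Σ² = 1/91  (sign +1)
combine: 4πI² = 585·7/195·1/91 = 3/13
take √, sign -1: I = -0.13551395

-0.135514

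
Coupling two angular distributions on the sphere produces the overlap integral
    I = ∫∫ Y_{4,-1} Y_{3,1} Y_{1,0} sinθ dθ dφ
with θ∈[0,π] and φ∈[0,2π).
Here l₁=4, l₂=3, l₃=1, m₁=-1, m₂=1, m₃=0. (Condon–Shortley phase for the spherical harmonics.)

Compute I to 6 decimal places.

m-sum 0 ✓  L=8 even ✓  1≤1≤7 ✓
Π(2lᵢ+1) = 9×7×3 = 189
triangle coeff Δ(4,3,1) = 1/252
Σ_t [3,3]: t=3:−1/36 = -1/36
(3j)²=4/63 [(4 3 1; 0 0 0)], sign=+1
Σ_t [4,4]: t=4:+1/48 = 1/48
(3j)²=5/84 [(4 3 1; -1 1 0)], sign=-1
⇒ 4πI² = 5/7
I = (-1)√(5/7/(4π)) = -0.23841361

-0.238414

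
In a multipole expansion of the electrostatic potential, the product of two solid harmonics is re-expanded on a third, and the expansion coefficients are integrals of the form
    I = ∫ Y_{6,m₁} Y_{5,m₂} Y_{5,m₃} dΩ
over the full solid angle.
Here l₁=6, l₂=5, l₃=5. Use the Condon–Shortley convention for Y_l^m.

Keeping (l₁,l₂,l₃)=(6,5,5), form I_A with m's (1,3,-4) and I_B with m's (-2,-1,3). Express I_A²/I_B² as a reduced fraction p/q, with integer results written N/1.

21/10

Shared (l₁,l₂,l₃)=(6,5,5): N and (l;000)² cancel in I_A²/I_B².
A: Δ = 6!·6!·4!/17! = 1/28588560; Racah Σ t=4..5: t=4:+1/138240 t=5:−1/518400 = 11/2073600; ⇒ 3j(6 5 5; 1 3 -4)² = 77/4420, sgn -1
B: Δ = 6!·6!·4!/17! = 1/28588560; Racah Σ t=2..4: t=2:+1/138240 t=3:−1/25920 t=4:+1/55296 = -11/829440; ⇒ 3j(6 5 5; -2 -1 3)² = 11/1326, sgn -1
I_A²/I_B² = (77/4420)/(11/1326) = 21/10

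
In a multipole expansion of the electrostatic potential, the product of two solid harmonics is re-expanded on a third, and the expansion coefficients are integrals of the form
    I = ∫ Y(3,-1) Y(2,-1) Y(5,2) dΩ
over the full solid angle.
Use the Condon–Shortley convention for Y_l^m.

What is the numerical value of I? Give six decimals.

m-sum 0 ✓  L=10 even ✓  1≤5≤5 ✓
Π(2lᵢ+1) = 7×5×11 = 385
triangle coeff Δ(3,2,5) = 1/2310
Σ_t [0,0]: t=0:+1/144 = 1/144
(3j)²=10/231 [(3 2 5; 0 0 0)], sign=-1
Σ_t [0,0]: t=0:+1/288 = 1/288
(3j)²=1/22 [(3 2 5; -1 -1 2)], sign=-1
⇒ 4πI² = 25/33
I = (+1)√(25/33/(4π)) = 0.24553200

0.245532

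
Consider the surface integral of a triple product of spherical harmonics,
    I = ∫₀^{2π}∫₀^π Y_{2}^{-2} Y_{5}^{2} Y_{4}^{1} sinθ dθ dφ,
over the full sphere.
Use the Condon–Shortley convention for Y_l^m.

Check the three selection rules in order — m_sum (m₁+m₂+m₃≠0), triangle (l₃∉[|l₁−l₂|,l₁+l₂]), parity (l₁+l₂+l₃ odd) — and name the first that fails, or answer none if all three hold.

m_sum

Σmᵢ = 1  ✗
l₃∈[|l₁−l₂|,l₁+l₂]=[3,7], have l₃=4
Σlᵢ = 11 ⇒ odd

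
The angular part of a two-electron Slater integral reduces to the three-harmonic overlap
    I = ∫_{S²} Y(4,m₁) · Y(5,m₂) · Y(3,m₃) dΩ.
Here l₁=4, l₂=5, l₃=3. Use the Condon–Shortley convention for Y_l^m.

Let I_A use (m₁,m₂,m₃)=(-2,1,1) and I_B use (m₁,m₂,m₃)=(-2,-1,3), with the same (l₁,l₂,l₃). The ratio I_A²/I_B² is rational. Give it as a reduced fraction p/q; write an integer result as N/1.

l's match ⇒ only the (l;m) 3-j factors differ between A and B.
A: triangle coeff Δ(4,5,3) = 1/180180; Σ_t [4,6]: t=4:+1/384 t=5:−1/720 t=6:+1/34560 = 43/34560; (3j)²=1849/180180 [(4 5 3; -2 1 1)], sign=+1
B: triangle coeff Δ(4,5,3) = 1/180180; Σ_t [4,4]: t=4:+1/2304 = 1/2304; (3j)²=75/4004 [(4 5 3; -2 -1 3)], sign=+1
I_A²/I_B² = (1849/180180)/(75/4004) = 1849/3375

1849/3375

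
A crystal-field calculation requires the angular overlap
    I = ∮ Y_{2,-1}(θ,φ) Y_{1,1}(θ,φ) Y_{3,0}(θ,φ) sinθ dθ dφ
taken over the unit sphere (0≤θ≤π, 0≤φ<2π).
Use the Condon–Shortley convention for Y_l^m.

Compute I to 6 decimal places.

0.143048

Checks pass: Σm=0; 6 even; l₃=3∈[1,3].
(2·2+1)(2·1+1)(2·3+1) = 105
Δ: 0! 4! 2! / 7! → 1/105
sum: t=0:+1/4 = 1/4
3j²(2 1 3; 0 0 0) = Δ·Π!·Σ² = 3/35  (sign -1)
sum: t=0:+1/12 = 1/12
3j²(2 1 3; -1 1 0) = Δ·Π!·Σ² = 1/35  (sign -1)
combine: 4πI² = 105·3/35·1/35 = 9/35
take √, sign +1: I = 0.14304817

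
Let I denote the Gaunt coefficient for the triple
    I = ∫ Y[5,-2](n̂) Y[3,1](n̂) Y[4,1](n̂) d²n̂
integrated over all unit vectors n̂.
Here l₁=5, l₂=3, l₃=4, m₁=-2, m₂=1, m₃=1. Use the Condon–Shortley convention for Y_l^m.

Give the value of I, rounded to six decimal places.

0.148044

Rules hold: Σm=0, L=12 even, 2≤4≤8.
N = 11·7·9 = 693
Δ = 4!·6!·2!/13! = 1/180180
Racah Σ t=1..3: t=1:−1/576 t=2:+1/144 t=3:−1/576 = 1/288
⇒ 3j(5 3 4; 0 0 0)² = 20/1001, sgn +1
Racah Σ t=2..4: t=2:+1/960 t=3:−1/288 t=4:+1/1728 = -1/540
⇒ 3j(5 3 4; -2 1 1)² = 128/6435, sgn +1
4πI² = N·(3j₀)²·(3jₘ)² = 512/1859
I = +1·√(0.275417/4π) = 0.14804384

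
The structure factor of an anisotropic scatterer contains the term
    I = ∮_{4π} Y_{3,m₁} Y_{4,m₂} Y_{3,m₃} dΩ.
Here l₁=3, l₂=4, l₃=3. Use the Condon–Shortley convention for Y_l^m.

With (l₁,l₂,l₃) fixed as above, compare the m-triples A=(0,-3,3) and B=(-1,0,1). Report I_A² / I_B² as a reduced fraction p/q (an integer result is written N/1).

63/1

l's match ⇒ only the (l;m) 3-j factors differ between A and B.
A: triangle coeff Δ(3,4,3) = 1/34650; Σ_t [1,1]: t=1:−1/288 = -1/288; (3j)²=1/22 [(3 4 3; 0 -3 3)], sign=-1
B: triangle coeff Δ(3,4,3) = 1/34650; Σ_t [2,4]: t=2:+1/32 t=3:−1/36 t=4:+1/1152 = 5/1152; (3j)²=1/1386 [(3 4 3; -1 0 1)], sign=+1
I_A²/I_B² = (1/22)/(1/1386) = 63/1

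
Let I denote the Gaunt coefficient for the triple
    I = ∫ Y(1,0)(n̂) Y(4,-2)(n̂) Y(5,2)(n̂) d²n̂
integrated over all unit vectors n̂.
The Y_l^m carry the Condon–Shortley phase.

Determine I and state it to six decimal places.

0.225034

m-sum 0 ✓  L=10 even ✓  3≤5≤5 ✓
Π(2lᵢ+1) = 3×9×11 = 297
triangle coeff Δ(1,4,5) = 1/495
Σ_t [0,0]: t=0:+1/576 = 1/576
(3j)²=5/99 [(1 4 5; 0 0 0)], sign=-1
Σ_t [0,0]: t=0:+1/1440 = 1/1440
(3j)²=7/165 [(1 4 5; 0 -2 2)], sign=-1
⇒ 4πI² = 7/11
I = (+1)√(7/11/(4π)) = 0.22503380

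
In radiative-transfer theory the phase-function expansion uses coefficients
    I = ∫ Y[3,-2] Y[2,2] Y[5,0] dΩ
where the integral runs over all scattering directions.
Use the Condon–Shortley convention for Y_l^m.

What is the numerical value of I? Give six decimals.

Checks pass: Σm=0; 10 even; l₃=5∈[1,5].
(2·3+1)(2·2+1)(2·5+1) = 385
Δ: 0! 6! 4! / 11! → 1/2310
sum: t=0:+1/144 = 1/144
3j²(3 2 5; 0 0 0) = Δ·Π!·Σ² = 10/231  (sign -1)
sum: t=0:+1/2880 = 1/2880
3j²(3 2 5; -2 2 0) = Δ·Π!·Σ² = 1/462  (sign -1)
combine: 4πI² = 385·10/231·1/462 = 25/693
take √, sign +1: I = 0.05357948

0.053579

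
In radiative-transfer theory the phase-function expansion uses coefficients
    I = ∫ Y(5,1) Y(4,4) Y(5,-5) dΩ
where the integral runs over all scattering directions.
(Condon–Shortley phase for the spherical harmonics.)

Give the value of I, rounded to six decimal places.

Checks pass: Σm=0; 14 even; l₃=5∈[1,9].
(2·5+1)(2·4+1)(2·5+1) = 1089
Δ: 4! 6! 4! / 15! → 1/3153150
sum: t=0:+1/69120 t=1:−1/1728 t=2:+1/576 t=3:−1/1728 t=4:+1/69120 = 7/11520
3j²(5 4 5; 0 0 0) = Δ·Π!·Σ² = 2/143  (sign -1)
sum: t=4:+1/414720 = 1/414720
3j²(5 4 5; 1 4 -5) = Δ·Π!·Σ² = 2/429  (sign +1)
combine: 4πI² = 1089·2/143·2/429 = 12/169
take √, sign -1: I = -0.07516962

-0.075170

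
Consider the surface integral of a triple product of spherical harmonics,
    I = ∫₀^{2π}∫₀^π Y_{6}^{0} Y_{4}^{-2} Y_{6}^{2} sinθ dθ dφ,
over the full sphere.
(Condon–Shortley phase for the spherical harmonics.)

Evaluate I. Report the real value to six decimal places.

m-sum 0 ✓  L=16 even ✓  2≤6≤10 ✓
Π(2lᵢ+1) = 13×9×13 = 1521
triangle coeff Δ(6,4,6) = 1/15315300
Σ_t [0,4]: t=0:+1/829440 t=1:−1/25920 t=2:+1/9216 t=3:−1/25920 t=4:+1/829440 = 7/207360
(3j)²=28/2431 [(6 4 6; 0 0 0)], sign=+1
Σ_t [0,2]: t=0:+1/138240 t=1:−1/25920 t=2:+1/55296 = -11/829440
(3j)²=11/1326 [(6 4 6; 0 -2 2)], sign=-1
⇒ 4πI² = 42/289
I = (-1)√(42/289/(4π)) = -0.10754019

-0.107540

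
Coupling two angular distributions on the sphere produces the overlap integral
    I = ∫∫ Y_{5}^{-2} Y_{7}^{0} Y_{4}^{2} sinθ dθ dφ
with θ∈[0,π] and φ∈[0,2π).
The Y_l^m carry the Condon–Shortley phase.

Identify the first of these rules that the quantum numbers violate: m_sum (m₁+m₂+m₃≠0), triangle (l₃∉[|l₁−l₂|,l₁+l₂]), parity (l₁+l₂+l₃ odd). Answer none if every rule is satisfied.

none

Σmᵢ = 0  ✓
l₃∈[|l₁−l₂|,l₁+l₂]=[2,12], have l₃=4  ✓
Σlᵢ = 16 ⇒ even  ✓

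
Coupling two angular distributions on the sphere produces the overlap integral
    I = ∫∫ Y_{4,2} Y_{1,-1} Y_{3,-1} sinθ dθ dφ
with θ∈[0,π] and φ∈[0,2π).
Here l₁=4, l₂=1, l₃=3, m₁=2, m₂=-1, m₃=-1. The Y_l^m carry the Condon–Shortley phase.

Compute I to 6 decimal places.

0.238414

Checks pass: Σm=0; 8 even; l₃=3∈[3,5].
(2·4+1)(2·1+1)(2·3+1) = 189
Δ: 2! 6! 0! / 9! → 1/252
sum: t=1:−1/36 = -1/36
3j²(4 1 3; 0 0 0) = Δ·Π!·Σ² = 4/63  (sign +1)
sum: t=0:+1/96 = 1/96
3j²(4 1 3; 2 -1 -1) = Δ·Π!·Σ² = 5/84  (sign +1)
combine: 4πI² = 189·4/63·5/84 = 5/7
take √, sign +1: I = 0.23841361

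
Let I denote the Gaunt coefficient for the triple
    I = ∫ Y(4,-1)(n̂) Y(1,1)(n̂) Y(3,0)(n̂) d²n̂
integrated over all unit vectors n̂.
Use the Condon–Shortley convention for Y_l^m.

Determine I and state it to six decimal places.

Checks pass: Σm=0; 8 even; l₃=3∈[3,5].
(2·4+1)(2·1+1)(2·3+1) = 189
Δ: 2! 6! 0! / 9! → 1/252
sum: t=1:−1/36 = -1/36
3j²(4 1 3; 0 0 0) = Δ·Π!·Σ² = 4/63  (sign +1)
sum: t=2:+1/72 = 1/72
3j²(4 1 3; -1 1 0) = Δ·Π!·Σ² = 5/126  (sign -1)
combine: 4πI² = 189·4/63·5/126 = 10/21
take √, sign -1: I = -0.19466390

-0.194664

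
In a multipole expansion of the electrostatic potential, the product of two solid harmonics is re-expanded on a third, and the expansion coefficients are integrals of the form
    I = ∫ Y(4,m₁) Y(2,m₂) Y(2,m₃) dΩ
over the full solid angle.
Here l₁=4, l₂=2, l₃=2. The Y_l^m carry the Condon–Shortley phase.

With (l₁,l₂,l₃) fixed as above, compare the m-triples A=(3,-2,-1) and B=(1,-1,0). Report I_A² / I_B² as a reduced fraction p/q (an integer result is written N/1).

7/6

Shared (l₁,l₂,l₃)=(4,2,2): N and (l;000)² cancel in I_A²/I_B².
A: Δ = 4!·4!·0!/9! = 1/630; Racah Σ t=0..0: t=0:+1/144 = 1/144; ⇒ 3j(4 2 2; 3 -2 -1)² = 1/18, sgn -1
B: Δ = 4!·4!·0!/9! = 1/630; Racah Σ t=1..1: t=1:−1/24 = -1/24; ⇒ 3j(4 2 2; 1 -1 0)² = 1/21, sgn -1
I_A²/I_B² = (1/18)/(1/21) = 7/6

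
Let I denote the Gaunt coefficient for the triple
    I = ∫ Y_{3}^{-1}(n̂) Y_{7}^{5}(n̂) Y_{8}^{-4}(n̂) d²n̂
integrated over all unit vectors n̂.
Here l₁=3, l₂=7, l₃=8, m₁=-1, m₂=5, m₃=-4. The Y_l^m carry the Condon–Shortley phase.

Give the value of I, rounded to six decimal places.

-0.170870

Rules hold: Σm=0, L=18 even, 4≤8≤10.
N = 7·15·17 = 1785
Δ = 2!·4!·12!/19! = 1/5290740
Racah Σ t=0..2: t=0:+1/7257600 t=1:−1/2073600 t=2:+1/7257600 = -1/4838400
⇒ 3j(3 7 8; 0 0 0)² = 252/20995, sgn -1
Racah Σ t=0..2: t=0:+1/22992076800 t=1:−1/239500800 t=2:+1/58060800 = 43/3284582400
⇒ 3j(3 7 8; -1 5 -4)² = 12943/755820, sgn +1
4πI² = N·(3j₀)²·(3jₘ)² = 1902621/5185765
I = -1·√(0.366893/4π) = -0.17086960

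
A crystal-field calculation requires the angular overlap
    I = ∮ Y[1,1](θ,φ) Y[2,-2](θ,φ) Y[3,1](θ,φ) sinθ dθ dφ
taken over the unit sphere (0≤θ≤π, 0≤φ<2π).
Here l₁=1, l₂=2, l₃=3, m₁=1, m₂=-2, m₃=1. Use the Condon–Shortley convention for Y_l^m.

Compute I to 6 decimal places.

-0.082589

Checks pass: Σm=0; 6 even; l₃=3∈[1,3].
(2·1+1)(2·2+1)(2·3+1) = 105
Δ: 0! 2! 4! / 7! → 1/105
sum: t=0:+1/4 = 1/4
3j²(1 2 3; 0 0 0) = Δ·Π!·Σ² = 3/35  (sign -1)
sum: t=0:+1/48 = 1/48
3j²(1 2 3; 1 -2 1) = Δ·Π!·Σ² = 1/105  (sign +1)
combine: 4πI² = 105·3/35·1/105 = 3/35
take √, sign -1: I = -0.08258890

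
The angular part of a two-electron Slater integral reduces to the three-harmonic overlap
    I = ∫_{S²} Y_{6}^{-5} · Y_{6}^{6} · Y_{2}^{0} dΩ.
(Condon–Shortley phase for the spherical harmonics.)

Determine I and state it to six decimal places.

0.000000

Σmᵢ = 1 ≠ 0, so the φ-integral vanishes; I = 0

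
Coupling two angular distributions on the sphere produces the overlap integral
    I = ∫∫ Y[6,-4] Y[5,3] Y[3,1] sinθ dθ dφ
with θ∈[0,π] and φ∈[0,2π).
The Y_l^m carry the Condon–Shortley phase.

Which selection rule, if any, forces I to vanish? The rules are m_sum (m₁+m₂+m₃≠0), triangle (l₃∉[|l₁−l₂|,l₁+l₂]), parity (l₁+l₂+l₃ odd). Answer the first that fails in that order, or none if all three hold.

none

Σmᵢ = 0  ✓
l₃∈[|l₁−l₂|,l₁+l₂]=[1,11], have l₃=3  ✓
Σlᵢ = 14 ⇒ even  ✓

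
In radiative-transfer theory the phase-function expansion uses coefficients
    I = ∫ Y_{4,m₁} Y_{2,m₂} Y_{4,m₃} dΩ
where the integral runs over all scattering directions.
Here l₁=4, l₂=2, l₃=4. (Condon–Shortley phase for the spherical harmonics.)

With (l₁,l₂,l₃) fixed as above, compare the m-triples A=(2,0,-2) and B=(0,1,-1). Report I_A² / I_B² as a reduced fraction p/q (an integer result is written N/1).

32/15

Same 4,2,4: normalisation and zero-m 3j drop out of the ratio.
A: Δ: 2! 6! 2! / 11! → 1/13860; sum: t=0:+1/192 t=1:−1/120 t=2:+1/2880 = -1/360; 3j²(4 2 4; 2 0 -2) = Δ·Π!·Σ² = 16/3465  (sign -1)
B: Δ: 2! 6! 2! / 11! → 1/13860; sum: t=1:−1/72 t=2:+1/96 = -1/288; 3j²(4 2 4; 0 1 -1) = Δ·Π!·Σ² = 1/462  (sign +1)
I_A²/I_B² = (16/3465)/(1/462) = 32/15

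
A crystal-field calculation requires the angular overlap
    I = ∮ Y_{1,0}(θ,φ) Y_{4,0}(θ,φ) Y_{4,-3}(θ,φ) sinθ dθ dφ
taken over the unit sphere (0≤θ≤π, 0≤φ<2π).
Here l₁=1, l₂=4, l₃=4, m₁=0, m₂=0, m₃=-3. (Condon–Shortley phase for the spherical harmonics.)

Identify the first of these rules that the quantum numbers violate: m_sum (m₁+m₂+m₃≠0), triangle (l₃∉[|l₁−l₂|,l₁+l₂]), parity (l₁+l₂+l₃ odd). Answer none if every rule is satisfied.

azimuthal sum: 0 + 0 − 3 = -3  ✗
3 ≤ 4 ≤ 5 (triangle on l)
L = 1 + 4 + 4 = 9 (odd)

m_sum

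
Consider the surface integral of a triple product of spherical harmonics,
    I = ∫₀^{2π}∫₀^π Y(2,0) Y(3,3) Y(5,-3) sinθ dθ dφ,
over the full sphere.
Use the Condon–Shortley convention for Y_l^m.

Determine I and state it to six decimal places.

-0.126792

Checks pass: Σm=0; 10 even; l₃=5∈[1,5].
(2·2+1)(2·3+1)(2·5+1) = 385
Δ: 0! 4! 6! / 11! → 1/2310
sum: t=0:+1/144 = 1/144
3j²(2 3 5; 0 0 0) = Δ·Π!·Σ² = 10/231  (sign -1)
sum: t=0:+1/2880 = 1/2880
3j²(2 3 5; 0 3 -3) = Δ·Π!·Σ² = 2/165  (sign +1)
combine: 4πI² = 385·10/231·2/165 = 20/99
take √, sign -1: I = -0.12679218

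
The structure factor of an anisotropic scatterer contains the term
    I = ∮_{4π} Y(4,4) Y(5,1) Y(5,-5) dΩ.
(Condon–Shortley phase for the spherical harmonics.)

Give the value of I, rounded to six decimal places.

Rules hold: Σm=0, L=14 even, 1≤5≤9.
N = 9·11·11 = 1089
Δ = 4!·4!·6!/15! = 1/3153150
Racah Σ t=0..4: t=0:+1/69120 t=1:−1/1728 t=2:+1/576 t=3:−1/1728 t=4:+1/69120 = 7/11520
⇒ 3j(4 5 5; 0 0 0)² = 2/143, sgn -1
Racah Σ t=0..0: t=0:+1/414720 = 1/414720
⇒ 3j(4 5 5; 4 1 -5)² = 2/429, sgn +1
4πI² = N·(3j₀)²·(3jₘ)² = 12/169
I = -1·√(0.0710059/4π) = -0.07516962

-0.075170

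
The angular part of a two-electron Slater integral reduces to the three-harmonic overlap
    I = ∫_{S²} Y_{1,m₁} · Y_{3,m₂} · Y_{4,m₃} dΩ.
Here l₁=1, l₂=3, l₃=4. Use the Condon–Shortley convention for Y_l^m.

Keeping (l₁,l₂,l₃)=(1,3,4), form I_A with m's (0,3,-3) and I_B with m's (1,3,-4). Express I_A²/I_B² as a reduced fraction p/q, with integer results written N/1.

Same 1,3,4: normalisation and zero-m 3j drop out of the ratio.
A: Δ: 0! 2! 6! / 9! → 1/252; sum: t=0:+1/720 = 1/720; 3j²(1 3 4; 0 3 -3) = Δ·Π!·Σ² = 1/36  (sign -1)
B: Δ: 0! 2! 6! / 9! → 1/252; sum: t=0:+1/1440 = 1/1440; 3j²(1 3 4; 1 3 -4) = Δ·Π!·Σ² = 1/9  (sign +1)
I_A²/I_B² = (1/36)/(1/9) = 1/4

1/4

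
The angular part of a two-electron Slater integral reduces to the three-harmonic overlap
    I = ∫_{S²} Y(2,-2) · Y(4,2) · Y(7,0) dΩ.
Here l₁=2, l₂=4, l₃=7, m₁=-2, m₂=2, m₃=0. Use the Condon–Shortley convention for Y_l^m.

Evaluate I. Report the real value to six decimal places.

0.000000

l₃=7 ∉ [2,6] — triangle fails ⇒ I = 0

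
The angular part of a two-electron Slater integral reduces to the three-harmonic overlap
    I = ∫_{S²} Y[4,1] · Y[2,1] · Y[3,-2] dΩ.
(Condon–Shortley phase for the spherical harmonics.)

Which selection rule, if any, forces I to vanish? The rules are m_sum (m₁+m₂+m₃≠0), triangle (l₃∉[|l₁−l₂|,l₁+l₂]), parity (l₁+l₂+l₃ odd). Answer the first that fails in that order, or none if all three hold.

parity

m₁+m₂+m₃ = 1 + 1 − 2 = 0  ✓
triangle: |4−2|=2 ≤ l₃=3 ≤ 4+2=6  ✓
parity: l₁+l₂+l₃ = 9 is odd  ✗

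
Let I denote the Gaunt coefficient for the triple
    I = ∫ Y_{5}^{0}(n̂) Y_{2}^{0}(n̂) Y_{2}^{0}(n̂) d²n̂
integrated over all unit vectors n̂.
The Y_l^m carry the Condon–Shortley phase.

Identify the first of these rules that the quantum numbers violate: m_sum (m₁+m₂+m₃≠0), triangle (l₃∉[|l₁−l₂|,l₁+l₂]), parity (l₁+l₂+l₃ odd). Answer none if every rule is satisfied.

triangle

azimuthal sum: 0 + 0 + 0 = 0  ✓
3 ≤ 2 ≤ 7 (triangle on l)  ✗
L = 5 + 2 + 2 = 9 (odd)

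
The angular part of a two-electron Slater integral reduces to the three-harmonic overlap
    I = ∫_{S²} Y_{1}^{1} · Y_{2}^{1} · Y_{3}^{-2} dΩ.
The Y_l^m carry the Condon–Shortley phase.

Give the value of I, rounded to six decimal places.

0.261169

Checks pass: Σm=0; 6 even; l₃=3∈[1,3].
(2·1+1)(2·2+1)(2·3+1) = 105
Δ: 0! 2! 4! / 7! → 1/105
sum: t=0:+1/4 = 1/4
3j²(1 2 3; 0 0 0) = Δ·Π!·Σ² = 3/35  (sign -1)
sum: t=0:+1/12 = 1/12
3j²(1 2 3; 1 1 -2) = Δ·Π!·Σ² = 2/21  (sign -1)
combine: 4πI² = 105·3/35·2/21 = 6/7
take √, sign +1: I = 0.26116903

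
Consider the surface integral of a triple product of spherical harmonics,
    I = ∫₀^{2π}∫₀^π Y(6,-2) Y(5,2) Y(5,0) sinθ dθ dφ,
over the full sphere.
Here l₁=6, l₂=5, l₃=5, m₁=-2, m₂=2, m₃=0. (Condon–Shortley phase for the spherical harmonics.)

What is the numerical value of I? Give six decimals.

-0.043391

Rules hold: Σm=0, L=16 even, 1≤5≤11.
N = 13·11·11 = 1573
Δ = 6!·6!·4!/17! = 1/28588560
Racah Σ t=1..5: t=1:−1/345600 t=2:+1/13824 t=3:−1/5184 t=4:+1/13824 t=5:−1/345600 = -7/129600
⇒ 3j(6 5 5; 0 0 0)² = 80/7293, sgn +1
Racah Σ t=3..6: t=3:−1/103680 t=4:+1/13824 t=5:−1/17280 t=6:+1/207360 = 1/103680
⇒ 3j(6 5 5; -2 2 0)² = 10/7293, sgn -1
4πI² = N·(3j₀)²·(3jₘ)² = 800/33813
I = -1·√(0.0236595/4π) = -0.04339086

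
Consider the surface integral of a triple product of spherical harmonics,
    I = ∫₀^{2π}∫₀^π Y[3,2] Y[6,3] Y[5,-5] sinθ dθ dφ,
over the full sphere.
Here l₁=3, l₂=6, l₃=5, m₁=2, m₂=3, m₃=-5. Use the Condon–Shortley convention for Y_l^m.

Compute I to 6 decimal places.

Rules hold: Σm=0, L=14 even, 3≤5≤9.
N = 7·13·11 = 1001
Δ = 4!·2!·8!/15! = 1/675675
Racah Σ t=1..3: t=1:−1/8640 t=2:+1/2304 t=3:−1/8640 = 7/34560
⇒ 3j(3 6 5; 0 0 0)² = 7/429, sgn -1
Racah Σ t=1..1: t=1:−1/483840 = -1/483840
⇒ 3j(3 6 5; 2 3 -5)² = 6/1001, sgn -1
4πI² = N·(3j₀)²·(3jₘ)² = 14/143
I = +1·√(0.0979021/4π) = 0.08826552

0.088266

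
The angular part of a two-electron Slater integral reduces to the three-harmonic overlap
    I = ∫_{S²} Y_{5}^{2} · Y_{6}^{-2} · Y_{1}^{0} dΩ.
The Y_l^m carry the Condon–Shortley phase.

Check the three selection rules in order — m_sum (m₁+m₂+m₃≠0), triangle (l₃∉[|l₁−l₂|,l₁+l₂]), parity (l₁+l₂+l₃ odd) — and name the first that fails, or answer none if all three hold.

m₁+m₂+m₃ = 2 − 2 + 0 = 0  ✓
triangle: |5−6|=1 ≤ l₃=1 ≤ 5+6=11  ✓
parity: l₁+l₂+l₃ = 12 is even  ✓

none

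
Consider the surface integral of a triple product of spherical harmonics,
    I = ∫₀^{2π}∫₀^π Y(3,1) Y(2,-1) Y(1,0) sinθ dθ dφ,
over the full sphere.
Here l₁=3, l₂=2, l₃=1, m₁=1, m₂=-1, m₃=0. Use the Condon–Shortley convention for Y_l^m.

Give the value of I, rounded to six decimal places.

Rules hold: Σm=0, L=6 even, 1≤1≤5.
N = 7·5·3 = 105
Δ = 4!·2!·0!/7! = 1/105
Racah Σ t=2..2: t=2:+1/4 = 1/4
⇒ 3j(3 2 1; 0 0 0)² = 3/35, sgn -1
Racah Σ t=1..1: t=1:−1/6 = -1/6
⇒ 3j(3 2 1; 1 -1 0)² = 8/105, sgn +1
4πI² = N·(3j₀)²·(3jₘ)² = 24/35
I = -1·√(0.685714/4π) = -0.23359668

-0.233597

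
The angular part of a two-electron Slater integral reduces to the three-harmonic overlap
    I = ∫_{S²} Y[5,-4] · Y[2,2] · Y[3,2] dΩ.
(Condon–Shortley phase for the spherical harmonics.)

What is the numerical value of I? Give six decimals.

Checks pass: Σm=0; 10 even; l₃=3∈[3,7].
(2·5+1)(2·2+1)(2·3+1) = 385
Δ: 4! 6! 0! / 11! → 1/2310
sum: t=2:+1/144 = 1/144
3j²(5 2 3; 0 0 0) = Δ·Π!·Σ² = 10/231  (sign -1)
sum: t=4:+1/2880 = 1/2880
3j²(5 2 3; -4 2 2) = Δ·Π!·Σ² = 3/55  (sign -1)
combine: 4πI² = 385·10/231·3/55 = 10/11
take √, sign +1: I = 0.26896683

0.268967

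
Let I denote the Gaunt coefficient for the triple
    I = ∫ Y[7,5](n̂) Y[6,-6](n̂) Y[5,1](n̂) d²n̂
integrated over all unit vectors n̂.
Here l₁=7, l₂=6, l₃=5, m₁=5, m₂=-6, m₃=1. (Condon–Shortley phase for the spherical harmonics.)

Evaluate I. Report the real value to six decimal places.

-0.180759

m-sum 0 ✓  L=18 even ✓  1≤5≤13 ✓
Π(2lᵢ+1) = 15×13×11 = 2145
triangle coeff Δ(7,6,5) = 1/174594420
Σ_t [2,6]: t=2:+1/4147200 t=3:−1/207360 t=4:+1/82944 t=5:−1/207360 t=6:+1/4147200 = 1/345600
(3j)²=420/46189 [(7 6 5; 0 0 0)], sign=-1
Σ_t [0,0]: t=0:+1/46448640 = 1/46448640
(3j)²=2475/117572 [(7 6 5; 5 -6 1)], sign=+1
⇒ 4πI² = 556875/1356277
I = (-1)√(556875/1356277/(4π)) = -0.18075892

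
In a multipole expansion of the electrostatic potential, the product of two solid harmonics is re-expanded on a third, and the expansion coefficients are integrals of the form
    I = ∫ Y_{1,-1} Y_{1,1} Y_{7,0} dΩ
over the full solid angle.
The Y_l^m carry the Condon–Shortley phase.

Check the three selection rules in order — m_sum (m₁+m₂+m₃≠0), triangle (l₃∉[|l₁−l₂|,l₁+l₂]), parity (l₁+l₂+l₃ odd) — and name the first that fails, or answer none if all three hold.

triangle

m₁+m₂+m₃ = -1 + 1 + 0 = 0  ✓
triangle: |1−1|=0 ≤ l₃=7 ≤ 1+1=2  ✗
parity: l₁+l₂+l₃ = 9 is odd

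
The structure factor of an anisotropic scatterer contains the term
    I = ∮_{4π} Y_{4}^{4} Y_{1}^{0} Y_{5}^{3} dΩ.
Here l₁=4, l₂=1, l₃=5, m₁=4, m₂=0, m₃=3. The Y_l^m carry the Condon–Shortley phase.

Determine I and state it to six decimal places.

0.000000

Σmᵢ = 7 ≠ 0, so the φ-integral vanishes; I = 0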